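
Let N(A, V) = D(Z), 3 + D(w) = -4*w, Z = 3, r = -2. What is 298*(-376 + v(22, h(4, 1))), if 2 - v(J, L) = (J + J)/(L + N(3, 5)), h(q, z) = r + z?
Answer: -221265/2 ≈ -1.1063e+5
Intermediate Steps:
h(q, z) = -2 + z
D(w) = -3 - 4*w
N(A, V) = -15 (N(A, V) = -3 - 4*3 = -3 - 12 = -15)
v(J, L) = 2 - 2*J/(-15 + L) (v(J, L) = 2 - (J + J)/(L - 15) = 2 - 2*J/(-15 + L))
298*(-376 + v(22, h(4, 1))) = 298*(-376 + 2*(-15 + (-2 + 1) - 1*22)/(-15 + (-2 + 1))) = 298*(-376 + 2*(-15 - 1 - 22)/(-15 - 1)) = 298*(-376 + 2*(-38)/(-16)) = 298*(-376 + 2*(-1/16)*(-38)) = 298*(-376 + 19/4) = 298*(-1485/4) = -221265/2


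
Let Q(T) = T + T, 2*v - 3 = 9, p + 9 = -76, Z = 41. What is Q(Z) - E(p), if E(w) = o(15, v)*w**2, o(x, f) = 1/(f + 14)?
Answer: -1117/4 ≈ -279.25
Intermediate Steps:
p = -85 (p = -9 - 76 = -85)
v = 6 (v = 3/2 + (1/2)*9 = 3/2 + 9/2 = 6)
o(x, f) = 1/(14 + f)
E(w) = w**2/20 (E(w) = w**2/(14 + 6) = w**2/20)
Q(T) = 2*T
Q(Z) - E(p) = 2*41 - (-85)**2/20 = 82 - 7225/20 = 82 - 1*1445/4 = 82 - 1445/4 = -1117/4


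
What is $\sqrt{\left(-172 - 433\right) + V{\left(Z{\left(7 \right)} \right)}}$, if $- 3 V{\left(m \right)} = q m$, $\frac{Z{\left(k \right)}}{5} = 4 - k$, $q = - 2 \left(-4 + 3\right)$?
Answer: $i \sqrt{595} \approx 24.393 i$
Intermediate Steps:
$q = 2$ ($q = \left(-2\right) \left(-1\right) = 2$)
$Z{\left(k \right)} = 20 - 5 k$ ($Z{\left(k \right)} = 5 \left(4 - k\right) = 20 - 5 k$)
$V{\left(m \right)} = - \frac{2 m}{3}$
$\sqrt{\left(-172 - 433\right) + V{\left(Z{\left(7 \right)} \right)}} = \sqrt{\left(-172 - 433\right) - \frac{2 \left(20 - 35\right)}{3}} = \sqrt{-605 - \frac{2 \left(20 - 35\right)}{3}} = \sqrt{-605 - -10} = \sqrt{-605 + 10} = \sqrt{-595} = i \sqrt{595}$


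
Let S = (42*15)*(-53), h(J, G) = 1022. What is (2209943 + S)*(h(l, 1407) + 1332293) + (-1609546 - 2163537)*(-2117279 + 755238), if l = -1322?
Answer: 8041124505598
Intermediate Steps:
S = -33390 (S = 630*(-53) = -33390)
(2209943 + S)*(h(l, 1407) + 1332293) + (-1609546 - 2163537)*(-2117279 + 755238) = (2209943 - 33390)*(1022 + 1332293) + (-1609546 - 2163537)*(-2117279 + 755238) = 2176553*1333315 - 3773083*(-1362041) = 2902030763195 + 5139093742403 = 8041124505598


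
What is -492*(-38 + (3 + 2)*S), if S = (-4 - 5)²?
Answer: -180564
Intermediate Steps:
S = 81 (S = (-9)² = 81)
-492*(-38 + (3 + 2)*S) = -492*(-38 + (3 + 2)*81) = -492*(-38 + 5*81) = -492*(-38 + 405) = -492*367 = -180564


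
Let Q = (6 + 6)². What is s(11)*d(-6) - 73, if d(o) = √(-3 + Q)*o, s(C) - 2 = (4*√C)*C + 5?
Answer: -73 - 264*√1551 - 42*√141 ≈ -10969.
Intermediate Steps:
Q = 144 (Q = 12² = 144)
s(C) = 7 + 4*C^(3/2) (s(C) = 2 + ((4*√C)*C + 5) = 2 + (4*C^(3/2) + 5) = 2 + (5 + 4*C^(3/2)) = 7 + 4*C^(3/2))
d(o) = o*√141 (d(o) = √(-3 + 144)*o = √141*o = o*√141)
s(11)*d(-6) - 73 = (7 + 4*11^(3/2))*(-6*√141) - 73 = (7 + 4*(11*√11))*(-6*√141) - 73 = (7 + 44*√11)*(-6*√141) - 73 = -6*√141*(7 + 44*√11) - 73 = -73 - 6*√141*(7 + 44*√11)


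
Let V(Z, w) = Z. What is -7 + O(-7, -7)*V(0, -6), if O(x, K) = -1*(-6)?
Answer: -7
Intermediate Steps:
O(x, K) = 6
-7 + O(-7, -7)*V(0, -6) = -7 + 6*0 = -7 + 0 = -7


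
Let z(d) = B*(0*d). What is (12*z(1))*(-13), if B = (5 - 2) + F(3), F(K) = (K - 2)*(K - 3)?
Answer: 0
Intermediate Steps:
F(K) = (-3 + K)*(-2 + K) (F(K) = (-2 + K)*(-3 + K) = (-3 + K)*(-2 + K))
B = 3 (B = (5 - 2) + (6 + 3² - 5*3) = 3 + (6 + 9 - 15) = 3 + 0 = 3)
z(d) = 0 (z(d) = 3*(0*d) = 3*0 = 0)
(12*z(1))*(-13) = (12*0)*(-13) = 0*(-13) = 0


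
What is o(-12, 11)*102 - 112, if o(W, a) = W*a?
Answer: -13576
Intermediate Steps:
o(-12, 11)*102 - 112 = -12*11*102 - 112 = -132*102 - 112 = -13464 - 112 = -13576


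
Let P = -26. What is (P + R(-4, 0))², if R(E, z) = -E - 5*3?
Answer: 1369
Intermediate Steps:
R(E, z) = -15 - E (R(E, z) = -E - 15 = -15 - E)
(P + R(-4, 0))² = (-26 + (-15 - 1*(-4)))² = (-26 + (-15 + 4))² = (-26 - 11)² = (-37)² = 1369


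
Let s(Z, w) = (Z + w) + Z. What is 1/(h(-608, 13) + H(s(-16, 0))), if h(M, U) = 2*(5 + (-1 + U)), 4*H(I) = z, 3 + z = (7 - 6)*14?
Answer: 4/147 ≈ 0.027211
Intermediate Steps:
s(Z, w) = w + 2*Z
z = 11 (z = -3 + (7 - 6)*14 = -3 + 1*14 = -3 + 14 = 11)
H(I) = 11/4 (H(I) = (1/4)*11 = 11/4)
h(M, U) = 8 + 2*U (h(M, U) = 2*(4 + U) = 8 + 2*U)
1/(h(-608, 13) + H(s(-16, 0))) = 1/((8 + 2*13) + 11/4) = 1/((8 + 26) + 11/4) = 1/(34 + 11/4) = 1/(147/4) = 4/147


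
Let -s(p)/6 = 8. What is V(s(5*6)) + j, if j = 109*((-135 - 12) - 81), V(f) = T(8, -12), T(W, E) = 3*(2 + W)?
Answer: -24822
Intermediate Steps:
s(p) = -48 (s(p) = -6*8 = -48)
T(W, E) = 6 + 3*W
V(f) = 30 (V(f) = 6 + 3*8 = 6 + 24 = 30)
j = -24852 (j = 109*(-147 - 81) = 109*(-228) = -24852)
V(s(5*6)) + j = 30 - 24852 = -24822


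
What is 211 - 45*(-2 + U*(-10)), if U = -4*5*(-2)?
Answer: 18301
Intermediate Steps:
U = 40 (U = -20*(-2) = 40)
211 - 45*(-2 + U*(-10)) = 211 - 45*(-2 + 40*(-10)) = 211 - 45*(-2 - 400) = 211 - 45*(-402) = 211 + 18090 = 18301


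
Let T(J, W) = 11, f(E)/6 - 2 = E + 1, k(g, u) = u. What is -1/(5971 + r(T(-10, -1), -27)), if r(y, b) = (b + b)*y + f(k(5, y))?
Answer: -1/5461 ≈ -0.00018312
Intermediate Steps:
f(E) = 18 + 6*E (f(E) = 12 + 6*(E + 1) = 12 + 6*(1 + E) = 12 + (6 + 6*E) = 18 + 6*E)
r(y, b) = 18 + 6*y + 2*b*y (r(y, b) = (b + b)*y + (18 + 6*y) = (2*b)*y + (18 + 6*y) = 2*b*y + (18 + 6*y) = 18 + 6*y + 2*b*y)
-1/(5971 + r(T(-10, -1), -27)) = -1/(5971 + (18 + 6*11 + 2*(-27)*11)) = -1/(5971 + (18 + 66 - 594)) = -1/(5971 - 510) = -1/5461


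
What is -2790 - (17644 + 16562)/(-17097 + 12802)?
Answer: -11948844/4295 ≈ -2782.0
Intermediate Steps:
-2790 - (17644 + 16562)/(-17097 + 12802) = -2790 - 34206/(-4295) = -2790 - 34206*(-1)/4295 = -2790 - 1*(-34206/4295) = -2790 + 34206/4295 = -11948844/4295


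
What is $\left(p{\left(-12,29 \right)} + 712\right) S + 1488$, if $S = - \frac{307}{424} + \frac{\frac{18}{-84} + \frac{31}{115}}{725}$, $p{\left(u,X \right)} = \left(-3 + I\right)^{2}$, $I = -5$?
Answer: $\frac{28649063321}{30932125} \approx 926.19$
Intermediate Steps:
$p{\left(u,X \right)} = 64$ ($p{\left(u,X \right)} = \left(-3 - 5\right)^{2} = \left(-8\right)^{2} = 64$)
$S = - \frac{179154007}{247457000}$ ($S = \left(-307\right) \frac{1}{424} + \left(18 \left(- \frac{1}{84}\right) + 31 \cdot \frac{1}{115}\right) \frac{1}{725} = - \frac{307}{424} + \left(- \frac{3}{14} + \frac{31}{115}\right) \frac{1}{725} = - \frac{307}{424} + \frac{89}{1610} \cdot \frac{1}{725} = - \frac{307}{424} + \frac{89}{1167250} = - \frac{179154007}{247457000} \approx -0.72398$)
$\left(p{\left(-12,29 \right)} + 712\right) S + 1488 = \left(64 + 712\right) \left(- \frac{179154007}{247457000}\right) + 1488 = 776 \left(- \frac{179154007}{247457000}\right) + 1488 = - \frac{17377938679}{30932125} + 1488 = \frac{28649063321}{30932125}$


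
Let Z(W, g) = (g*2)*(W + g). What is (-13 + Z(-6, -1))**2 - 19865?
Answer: -19864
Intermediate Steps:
Z(W, g) = 2*g*(W + g) (Z(W, g) = (2*g)*(W + g) = 2*g*(W + g))
(-13 + Z(-6, -1))**2 - 19865 = (-13 + 2*(-1)*(-6 - 1))**2 - 19865 = (-13 + 2*(-1)*(-7))**2 - 19865 = (-13 + 14)**2 - 19865 = 1**2 - 19865 = 1 - 19865 = -19864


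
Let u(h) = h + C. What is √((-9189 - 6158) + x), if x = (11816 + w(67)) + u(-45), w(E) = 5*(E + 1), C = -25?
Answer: I*√3261 ≈ 57.105*I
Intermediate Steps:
w(E) = 5 + 5*E (w(E) = 5*(1 + E) = 5 + 5*E)
u(h) = -25 + h (u(h) = h - 25 = -25 + h)
x = 12086 (x = (11816 + (5 + 5*67)) + (-25 - 45) = (11816 + (5 + 335)) - 70 = (11816 + 340) - 70 = 12156 - 70 = 12086)
√((-9189 - 6158) + x) = √((-9189 - 6158) + 12086) = √(-15347 + 12086) = √(-3261) = I*√3261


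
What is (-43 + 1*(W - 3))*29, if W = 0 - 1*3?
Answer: -1421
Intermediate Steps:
W = -3 (W = 0 - 3 = -3)
(-43 + 1*(W - 3))*29 = (-43 + 1*(-3 - 3))*29 = (-43 + 1*(-6))*29 = (-43 - 6)*29 = -49*29 = -1421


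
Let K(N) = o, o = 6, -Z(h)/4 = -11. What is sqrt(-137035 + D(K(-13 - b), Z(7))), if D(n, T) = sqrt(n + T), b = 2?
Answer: sqrt(-137035 + 5*sqrt(2)) ≈ 370.17*I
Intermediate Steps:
Z(h) = 44 (Z(h) = -4*(-11) = 44)
K(N) = 6
D(n, T) = sqrt(T + n)
sqrt(-137035 + D(K(-13 - b), Z(7))) = sqrt(-137035 + sqrt(44 + 6)) = sqrt(-137035 + sqrt(50)) = sqrt(-137035 + 5*sqrt(2))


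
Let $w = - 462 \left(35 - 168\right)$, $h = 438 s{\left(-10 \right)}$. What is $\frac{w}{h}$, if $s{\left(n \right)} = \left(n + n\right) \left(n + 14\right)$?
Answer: $- \frac{10241}{5840} \approx -1.7536$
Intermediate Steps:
$s{\left(n \right)} = 2 n \left(14 + n\right)$
$h = -35040$ ($h = 438 \cdot 2 \left(-10\right) \left(14 - 10\right) = 438 \cdot 2 \left(-10\right) 4 = 438 \left(-80\right) = -35040$)
$w = 61446$ ($w = \left(-462\right) \left(-133\right) = 61446$)
$\frac{w}{h} = \frac{61446}{-35040} = 61446 \left(- \frac{1}{35040}\right) = - \frac{10241}{5840}$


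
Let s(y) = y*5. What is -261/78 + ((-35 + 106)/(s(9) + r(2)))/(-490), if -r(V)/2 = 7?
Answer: -330844/98735 ≈ -3.3508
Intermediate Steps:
s(y) = 5*y
r(V) = -14 (r(V) = -2*7 = -14)
-261/78 + ((-35 + 106)/(s(9) + r(2)))/(-490) = -261/78 + ((-35 + 106)/(5*9 - 14))/(-490) = -261*1/78 + (71/(45 - 14))*(-1/490) = -87/26 + (71/31)*(-1/490) = -87/26 - 71/15190 = -330844/98735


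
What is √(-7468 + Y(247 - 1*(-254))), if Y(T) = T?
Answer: I*√6967 ≈ 83.469*I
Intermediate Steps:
√(-7468 + Y(247 - 1*(-254))) = √(-7468 + (247 - 1*(-254))) = √(-7468 + (247 + 254)) = √(-7468 + 501) = √(-6967) = I*√6967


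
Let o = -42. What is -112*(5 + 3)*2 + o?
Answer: -1834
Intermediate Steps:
-112*(5 + 3)*2 + o = -112*(5 + 3)*2 - 42 = -896*2 - 42 = -112*16 - 42 = -1792 - 42 = -1834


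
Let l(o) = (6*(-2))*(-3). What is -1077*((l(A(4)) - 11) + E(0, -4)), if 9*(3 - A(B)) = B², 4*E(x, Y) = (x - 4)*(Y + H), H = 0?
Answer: -31233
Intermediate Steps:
E(x, Y) = Y*(-4 + x)/4 (E(x, Y) = ((x - 4)*(Y + 0))/4 = ((-4 + x)*Y)/4 = (Y*(-4 + x))/4 = Y*(-4 + x)/4)
A(B) = 3 - B²/9
l(o) = 36 (l(o) = -12*(-3) = 36)
-1077*((l(A(4)) - 11) + E(0, -4)) = -1077*((36 - 11) + (¼)*(-4)*(-4 + 0)) = -1077*(25 + (¼)*(-4)*(-4)) = -1077*(25 + 4) = -1077*29 = -31233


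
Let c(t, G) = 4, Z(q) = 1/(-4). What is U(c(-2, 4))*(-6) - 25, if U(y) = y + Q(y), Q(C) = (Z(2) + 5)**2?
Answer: -1475/8 ≈ -184.38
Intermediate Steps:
Z(q) = -1/4
Q(C) = 361/16 (Q(C) = (-1/4 + 5)**2 = (19/4)**2 = 361/16)
U(y) = 361/16 + y (U(y) = y + 361/16 = 361/16 + y)
U(c(-2, 4))*(-6) - 25 = (361/16 + 4)*(-6) - 25 = (425/16)*(-6) - 25 = -1275/8 - 25 = -1475/8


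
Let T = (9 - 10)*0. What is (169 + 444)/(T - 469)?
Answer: -613/469 ≈ -1.3070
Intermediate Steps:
T = 0 (T = -1*0 = 0)
(169 + 444)/(T - 469) = (169 + 444)/(0 - 469) = 613/(-469) = 613*(-1/469) = -613/469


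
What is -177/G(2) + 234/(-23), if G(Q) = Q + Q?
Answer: -5007/92 ≈ -54.424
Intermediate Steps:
G(Q) = 2*Q
-177/G(2) + 234/(-23) = -177/(2*2) + 234/(-23) = -177/4 + 234*(-1/23) = -177*¼ - 234/23 = -177/4 - 234/23 = -5007/92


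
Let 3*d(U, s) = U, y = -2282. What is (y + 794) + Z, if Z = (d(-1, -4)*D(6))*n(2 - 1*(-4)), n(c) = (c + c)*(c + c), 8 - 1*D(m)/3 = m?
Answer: -1776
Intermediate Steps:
D(m) = 24 - 3*m
d(U, s) = U/3
n(c) = 4*c² (n(c) = (2*c)*(2*c) = 4*c²)
Z = -288 (Z = (((⅓)*(-1))*(24 - 3*6))*(4*(2 - 1*(-4))²) = (-(24 - 18)/3)*(4*(2 + 4)²) = (-⅓*6)*(4*6²) = -8*36 = -2*144 = -288)
(y + 794) + Z = (-2282 + 794) - 288 = -1488 - 288 = -1776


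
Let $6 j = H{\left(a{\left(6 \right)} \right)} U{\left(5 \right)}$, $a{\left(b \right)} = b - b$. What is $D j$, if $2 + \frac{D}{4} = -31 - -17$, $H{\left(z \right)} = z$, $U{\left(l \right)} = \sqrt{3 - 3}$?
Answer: $0$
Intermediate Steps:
$a{\left(b \right)} = 0$
$U{\left(l \right)} = 0$ ($U{\left(l \right)} = \sqrt{0} = 0$)
$D = -64$ ($D = -8 + 4 \left(-31 - -17\right) = -8 + 4 \left(-31 + 17\right) = -8 + 4 \left(-14\right) = -8 - 56 = -64$)
$j = 0$ ($j = \frac{0 \cdot 0}{6} = \frac{1}{6} \cdot 0 = 0$)
$D j = \left(-64\right) 0 = 0$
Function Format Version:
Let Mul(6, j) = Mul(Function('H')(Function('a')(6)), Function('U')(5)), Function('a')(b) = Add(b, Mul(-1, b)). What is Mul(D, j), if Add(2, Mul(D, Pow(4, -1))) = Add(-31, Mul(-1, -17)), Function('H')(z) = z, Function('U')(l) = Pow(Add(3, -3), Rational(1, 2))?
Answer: 0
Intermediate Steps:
Function('a')(b) = 0
Function('U')(l) = 0 (Function('U')(l) = Pow(0, Rational(1, 2)) = 0)
D = -64 (D = Add(-8, Mul(4, Add(-31, Mul(-1, -17)))) = Add(-8, Mul(4, Add(-31, 17))) = Add(-8, Mul(4, -14)) = Add(-8, -56) = -64)
j = 0 (j = Mul(Rational(1, 6), Mul(0, 0)) = Mul(Rational(1, 6), 0) = 0)
Mul(D, j) = Mul(-64, 0) = 0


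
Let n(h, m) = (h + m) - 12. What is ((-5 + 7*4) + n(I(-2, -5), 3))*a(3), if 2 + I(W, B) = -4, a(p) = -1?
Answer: -8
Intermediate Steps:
I(W, B) = -6 (I(W, B) = -2 - 4 = -6)
n(h, m) = -12 + h + m
((-5 + 7*4) + n(I(-2, -5), 3))*a(3) = ((-5 + 7*4) + (-12 - 6 + 3))*(-1) = ((-5 + 28) - 15)*(-1) = (23 - 15)*(-1) = 8*(-1) = -8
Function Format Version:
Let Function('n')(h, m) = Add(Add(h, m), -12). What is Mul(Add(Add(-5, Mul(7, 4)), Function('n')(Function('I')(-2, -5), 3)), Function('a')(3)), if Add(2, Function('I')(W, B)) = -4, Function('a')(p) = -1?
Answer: -8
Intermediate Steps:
Function('I')(W, B) = -6 (Function('I')(W, B) = Add(-2, -4) = -6)
Function('n')(h, m) = Add(-12, h, m)
Mul(Add(Add(-5, Mul(7, 4)), Function('n')(Function('I')(-2, -5), 3)), Function('a')(3)) = Mul(Add(Add(-5, Mul(7, 4)), Add(-12, -6, 3)), -1) = Mul(Add(Add(-5, 28), -15), -1) = Mul(Add(23, -15), -1) = Mul(8, -1) = -8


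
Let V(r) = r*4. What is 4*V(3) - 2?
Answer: 46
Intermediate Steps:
V(r) = 4*r
4*V(3) - 2 = 4*(4*3) - 2 = 4*12 - 2 = 48 - 2 = 46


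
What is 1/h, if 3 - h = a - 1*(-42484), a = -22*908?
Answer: -1/22505 ≈ -4.4435e-5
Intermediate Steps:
a = -19976
h = -22505 (h = 3 - (-19976 - 1*(-42484)) = 3 - (-19976 + 42484) = 3 - 1*22508 = 3 - 22508 = -22505)
1/h = 1/(-22505) = -1/22505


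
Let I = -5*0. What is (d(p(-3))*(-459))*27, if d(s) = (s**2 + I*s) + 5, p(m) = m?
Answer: -173502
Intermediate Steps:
I = 0
d(s) = 5 + s**2 (d(s) = (s**2 + 0*s) + 5 = (s**2 + 0) + 5 = s**2 + 5 = 5 + s**2)
(d(p(-3))*(-459))*27 = ((5 + (-3)**2)*(-459))*27 = ((5 + 9)*(-459))*27 = (14*(-459))*27 = -6426*27 = -173502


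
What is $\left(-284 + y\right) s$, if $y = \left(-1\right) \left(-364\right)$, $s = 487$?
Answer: $38960$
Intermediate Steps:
$y = 364$
$\left(-284 + y\right) s = \left(-284 + 364\right) 487 = 80 \cdot 487 = 38960$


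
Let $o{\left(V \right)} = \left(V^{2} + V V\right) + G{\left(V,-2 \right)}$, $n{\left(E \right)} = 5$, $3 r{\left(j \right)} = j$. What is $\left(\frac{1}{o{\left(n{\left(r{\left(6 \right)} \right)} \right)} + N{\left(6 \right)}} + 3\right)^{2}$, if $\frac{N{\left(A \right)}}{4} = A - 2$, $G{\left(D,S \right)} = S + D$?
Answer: $\frac{43264}{4761} \approx 9.0872$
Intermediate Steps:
$r{\left(j \right)} = \frac{j}{3}$
$G{\left(D,S \right)} = D + S$
$N{\left(A \right)} = -8 + 4 A$ ($N{\left(A \right)} = 4 \left(A - 2\right) = 4 \left(-2 + A\right) = -8 + 4 A$)
$o{\left(V \right)} = -2 + V + 2 V^{2}$ ($o{\left(V \right)} = \left(V^{2} + V V\right) + \left(V - 2\right) = \left(V^{2} + V^{2}\right) + \left(-2 + V\right) = 2 V^{2} + \left(-2 + V\right) = -2 + V + 2 V^{2}$)
$\left(\frac{1}{o{\left(n{\left(r{\left(6 \right)} \right)} \right)} + N{\left(6 \right)}} + 3\right)^{2} = \left(\frac{1}{\left(-2 + 5 + 2 \cdot 5^{2}\right) + \left(-8 + 4 \cdot 6\right)} + 3\right)^{2} = \left(\frac{1}{\left(-2 + 5 + 2 \cdot 25\right) + \left(-8 + 24\right)} + 3\right)^{2} = \left(\frac{1}{\left(-2 + 5 + 50\right) + 16} + 3\right)^{2} = \left(\frac{1}{53 + 16} + 3\right)^{2} = \left(\frac{1}{69} + 3\right)^{2} = \left(\frac{208}{69}\right)^{2} = \frac{43264}{4761}$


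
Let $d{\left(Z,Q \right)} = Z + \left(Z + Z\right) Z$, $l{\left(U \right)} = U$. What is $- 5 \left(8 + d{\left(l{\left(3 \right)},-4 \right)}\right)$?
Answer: $-145$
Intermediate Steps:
$d{\left(Z,Q \right)} = Z + 2 Z^{2}$ ($d{\left(Z,Q \right)} = Z + 2 Z Z = Z + 2 Z^{2}$)
$- 5 \left(8 + d{\left(l{\left(3 \right)},-4 \right)}\right) = - 5 \left(8 + 3 \left(1 + 2 \cdot 3\right)\right) = - 5 \left(8 + 3 \left(1 + 6\right)\right) = - 5 \left(8 + 3 \cdot 7\right) = - 5 \left(8 + 21\right) = \left(-5\right) 29 = -145$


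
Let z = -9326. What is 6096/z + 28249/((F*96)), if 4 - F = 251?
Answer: -15692251/8505312 ≈ -1.8450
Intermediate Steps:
F = -247 (F = 4 - 1*251 = 4 - 251 = -247)
6096/z + 28249/((F*96)) = 6096/(-9326) + 28249/((-247*96)) = 6096*(-1/9326) + 28249/(-23712) = -3048/4663 + 28249*(-1/23712) = -3048/4663 - 2173/1824 = -15692251/8505312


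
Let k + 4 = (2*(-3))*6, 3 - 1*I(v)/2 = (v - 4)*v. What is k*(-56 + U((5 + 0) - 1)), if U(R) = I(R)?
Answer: 2000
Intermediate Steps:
I(v) = 6 - 2*v*(-4 + v) (I(v) = 6 - 2*(v - 4)*v = 6 - 2*(-4 + v)*v = 6 - 2*v*(-4 + v))
k = -40 (k = -4 + (2*(-3))*6 = -4 - 6*6 = -4 - 36 = -40)
U(R) = 6 - 2*R**2 + 8*R
k*(-56 + U((5 + 0) - 1)) = -40*(-56 + (6 - 2*((5 + 0) - 1)**2 + 8*((5 + 0) - 1))) = -40*(-56 + (6 - 2*(5 - 1)**2 + 8*(5 - 1))) = -40*(-56 + (6 - 2*4**2 + 8*4)) = -40*(-56 + (6 - 2*16 + 32)) = -40*(-56 + (6 - 32 + 32)) = -40*(-56 + 6) = -40*(-50) = 2000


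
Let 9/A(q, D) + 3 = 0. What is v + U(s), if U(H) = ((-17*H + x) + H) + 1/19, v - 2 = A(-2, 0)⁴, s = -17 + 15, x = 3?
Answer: 2243/19 ≈ 118.05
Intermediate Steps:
A(q, D) = -3 (A(q, D) = 9/(-3 + 0) = 9/(-3) = 9*(-⅓) = -3)
s = -2
v = 83 (v = 2 + (-3)⁴ = 2 + 81 = 83)
U(H) = 58/19 - 16*H (U(H) = ((-17*H + 3) + H) + 1/19 = ((3 - 17*H) + H) + 1/19 = (3 - 16*H) + 1/19 = 58/19 - 16*H)
v + U(s) = 83 + (58/19 - 16*(-2)) = 83 + (58/19 + 32) = 83 + 666/19 = 2243/19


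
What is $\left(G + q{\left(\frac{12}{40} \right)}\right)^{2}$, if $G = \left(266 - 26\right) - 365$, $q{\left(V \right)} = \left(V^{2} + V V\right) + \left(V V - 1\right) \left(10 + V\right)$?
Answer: $\frac{18007761249}{1000000} \approx 18008.0$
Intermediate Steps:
$q{\left(V \right)} = 2 V^{2} + \left(-1 + V^{2}\right) \left(10 + V\right)$ ($q{\left(V \right)} = \left(V^{2} + V^{2}\right) + \left(V^{2} - 1\right) \left(10 + V\right) = 2 V^{2} + \left(-1 + V^{2}\right) \left(10 + V\right)$)
$G = -125$ ($G = 240 - 365 = -125$)
$\left(G + q{\left(\frac{12}{40} \right)}\right)^{2} = \left(-125 - \left(10 - \frac{27}{25} - \frac{27}{1000} + \frac{3}{10}\right)\right)^{2} = \left(-125 + \left(-10 + \left(\frac{3}{10}\right)^{3} - \frac{3}{10} + 12 \left(\frac{3}{10}\right)^{2}\right)\right)^{2} = \left(-125 + \left(-10 + \frac{27}{1000} - \frac{3}{10} + 12 \cdot \frac{9}{100}\right)\right)^{2} = \left(-125 + \left(-10 + \frac{27}{1000} - \frac{3}{10} + \frac{27}{25}\right)\right)^{2} = \left(-125 - \frac{9193}{1000}\right)^{2} = \left(- \frac{134193}{1000}\right)^{2} = \frac{18007761249}{1000000}$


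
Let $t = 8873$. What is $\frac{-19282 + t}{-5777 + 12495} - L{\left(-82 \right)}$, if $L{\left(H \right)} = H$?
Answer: $\frac{540467}{6718} \approx 80.451$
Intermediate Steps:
$\frac{-19282 + t}{-5777 + 12495} - L{\left(-82 \right)} = \frac{-19282 + 8873}{-5777 + 12495} - -82 = - \frac{10409}{6718} + 82 = \frac{540467}{6718}$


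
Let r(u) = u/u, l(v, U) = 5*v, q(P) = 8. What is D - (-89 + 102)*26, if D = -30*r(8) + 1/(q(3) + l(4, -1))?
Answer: -10303/28 ≈ -367.96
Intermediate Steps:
r(u) = 1
D = -839/28 (D = -30*1 + 1/(8 + 5*4) = -30 + 1/(8 + 20) = -30 + 1/28 = -839/28 ≈ -29.964)
D - (-89 + 102)*26 = -839/28 - (-89 + 102)*26 = -839/28 - 13*26 = -839/28 - 1*338 = -839/28 - 338 = -10303/28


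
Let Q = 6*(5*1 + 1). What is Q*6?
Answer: 216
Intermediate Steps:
Q = 36 (Q = 6*(5 + 1) = 6*6 = 36)
Q*6 = 36*6 = 216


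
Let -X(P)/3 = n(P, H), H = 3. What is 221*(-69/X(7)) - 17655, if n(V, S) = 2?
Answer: -30227/2 ≈ -15114.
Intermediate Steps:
X(P) = -6 (X(P) = -3*2 = -6)
221*(-69/X(7)) - 17655 = 221*(-69/(-6)) - 17655 = 221*(-69*(-⅙)) - 17655 = 221*(23/2) - 17655 = 5083/2 - 17655 = -30227/2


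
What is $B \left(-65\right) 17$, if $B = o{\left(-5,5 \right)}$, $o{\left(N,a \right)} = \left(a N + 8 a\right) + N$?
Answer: $-11050$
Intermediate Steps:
$o{\left(N,a \right)} = N + 8 a + N a$ ($o{\left(N,a \right)} = \left(N a + 8 a\right) + N = \left(8 a + N a\right) + N = N + 8 a + N a$)
$B = 10$ ($B = -5 + 8 \cdot 5 - 25 = -5 + 40 - 25 = 10$)
$B \left(-65\right) 17 = 10 \left(-65\right) 17 = \left(-650\right) 17 = -11050$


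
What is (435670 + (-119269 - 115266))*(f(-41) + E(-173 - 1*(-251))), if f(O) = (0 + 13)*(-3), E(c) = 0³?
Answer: -7844265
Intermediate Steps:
E(c) = 0
f(O) = -39 (f(O) = 13*(-3) = -39)
(435670 + (-119269 - 115266))*(f(-41) + E(-173 - 1*(-251))) = (435670 + (-119269 - 115266))*(-39 + 0) = (435670 - 234535)*(-39) = 201135*(-39) = -7844265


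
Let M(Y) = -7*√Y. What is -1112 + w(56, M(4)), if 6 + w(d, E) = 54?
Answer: -1064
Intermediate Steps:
w(d, E) = 48 (w(d, E) = -6 + 54 = 48)
-1112 + w(56, M(4)) = -1112 + 48 = -1064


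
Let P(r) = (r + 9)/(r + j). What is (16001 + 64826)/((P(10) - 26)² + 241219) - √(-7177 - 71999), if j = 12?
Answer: 39120268/117055805 - 2*I*√19794 ≈ 0.3342 - 281.38*I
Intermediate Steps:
P(r) = (9 + r)/(12 + r) (P(r) = (r + 9)/(r + 12) = (9 + r)/(12 + r))
(16001 + 64826)/((P(10) - 26)² + 241219) - √(-7177 - 71999) = (16001 + 64826)/(((9 + 10)/(12 + 10) - 26)² + 241219) - √(-7177 - 71999) = 80827/((19/22 - 26)² + 241219) - √(-79176) = 80827/(((1/22)*19 - 26)² + 241219) - 2*I*√19794 = 80827/((19/22 - 26)² + 241219) - 2*I*√19794 = 80827/((-553/22)² + 241219) - 2*I*√19794 = 80827/(305809/484 + 241219) - 2*I*√19794 = 80827/(117055805/484) - 2*I*√19794 = 80827*(484/117055805) - 2*I*√19794 = 39120268/117055805 - 2*I*√19794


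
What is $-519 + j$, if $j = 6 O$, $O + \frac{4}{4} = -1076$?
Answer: $-6981$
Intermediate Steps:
$O = -1077$ ($O = -1 - 1076 = -1077$)
$j = -6462$ ($j = 6 \left(-1077\right) = -6462$)
$-519 + j = -519 - 6462 = -6981$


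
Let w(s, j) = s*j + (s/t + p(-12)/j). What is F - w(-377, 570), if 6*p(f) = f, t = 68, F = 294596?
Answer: 9873946193/19380 ≈ 5.0949e+5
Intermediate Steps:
p(f) = f/6
w(s, j) = -2/j + s/68 + j*s (w(s, j) = s*j + (s/68 + ((1/6)*(-12))/j) = j*s + (s*(1/68) - 2/j) = j*s + (s/68 - 2/j) = j*s + (-2/j + s/68) = -2/j + s/68 + j*s)
F - w(-377, 570) = 294596 - (-2/570 + (1/68)*(-377) + 570*(-377)) = 294596 - (-2*1/570 - 377/68 - 214890) = 294596 - (-1/285 - 377/68 - 214890) = 294596 - 1*(-4164675713/19380) = 294596 + 4164675713/19380 = 9873946193/19380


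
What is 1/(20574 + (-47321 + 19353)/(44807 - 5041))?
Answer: 19883/409058858 ≈ 4.8607e-5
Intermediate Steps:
1/(20574 + (-47321 + 19353)/(44807 - 5041)) = 1/(20574 - 27968/39766) = 1/(20574 - 27968*1/39766) = 1/(20574 - 13984/19883) = 1/(409058858/19883) = 19883/409058858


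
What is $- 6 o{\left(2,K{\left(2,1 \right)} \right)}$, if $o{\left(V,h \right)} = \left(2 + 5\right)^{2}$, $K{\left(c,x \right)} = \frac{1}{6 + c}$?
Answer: $-294$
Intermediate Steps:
$o{\left(V,h \right)} = 49$ ($o{\left(V,h \right)} = 7^{2} = 49$)
$- 6 o{\left(2,K{\left(2,1 \right)} \right)} = \left(-6\right) 49 = -294$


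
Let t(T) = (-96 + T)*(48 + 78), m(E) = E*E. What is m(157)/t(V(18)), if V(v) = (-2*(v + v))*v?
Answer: -24649/175392 ≈ -0.14054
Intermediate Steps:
m(E) = E²
V(v) = -4*v² (V(v) = (-4*v)*v = -4*v²)
t(T) = -12096 + 126*T (t(T) = (-96 + T)*126 = -12096 + 126*T)
m(157)/t(V(18)) = 157²/(-12096 + 126*(-4*18²)) = 24649/(-12096 + 126*(-4*324)) = 24649/(-12096 + 126*(-1296)) = 24649/(-12096 - 163296) = 24649/(-175392) = 24649*(-1/175392) = -24649/175392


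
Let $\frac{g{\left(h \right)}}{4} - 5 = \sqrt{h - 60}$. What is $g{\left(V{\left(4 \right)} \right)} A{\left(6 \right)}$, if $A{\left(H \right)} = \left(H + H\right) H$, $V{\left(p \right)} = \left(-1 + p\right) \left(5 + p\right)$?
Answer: $1440 + 288 i \sqrt{33} \approx 1440.0 + 1654.4 i$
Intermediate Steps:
$A{\left(H \right)} = 2 H^{2}$ ($A{\left(H \right)} = 2 H H = 2 H^{2}$)
$g{\left(h \right)} = 20 + 4 \sqrt{-60 + h}$ ($g{\left(h \right)} = 20 + 4 \sqrt{h - 60} = 20 + 4 \sqrt{-60 + h}$)
$g{\left(V{\left(4 \right)} \right)} A{\left(6 \right)} = \left(20 + 4 \sqrt{-60 + \left(-5 + 4^{2} + 4 \cdot 4\right)}\right) 2 \cdot 6^{2} = \left(20 + 4 \sqrt{-60 + \left(-5 + 16 + 16\right)}\right) 2 \cdot 36 = \left(20 + 4 \sqrt{-60 + 27}\right) 72 = \left(20 + 4 \sqrt{-33}\right) 72 = \left(20 + 4 i \sqrt{33}\right) 72 = 1440 + 288 i \sqrt{33}$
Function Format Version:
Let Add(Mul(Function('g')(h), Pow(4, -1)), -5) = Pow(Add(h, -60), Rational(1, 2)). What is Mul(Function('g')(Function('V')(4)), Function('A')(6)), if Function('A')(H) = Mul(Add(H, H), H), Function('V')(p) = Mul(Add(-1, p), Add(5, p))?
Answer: Add(1440, Mul(288, I, Pow(33, Rational(1, 2)))) ≈ Add(1440.0, Mul(1654.4, I))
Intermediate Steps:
Function('A')(H) = Mul(2, Pow(H, 2)) (Function('A')(H) = Mul(Mul(2, H), H) = Mul(2, Pow(H, 2)))
Function('g')(h) = Add(20, Mul(4, Pow(Add(-60, h), Rational(1, 2)))) (Function('g')(h) = Add(20, Mul(4, Pow(Add(h, -60), Rational(1, 2)))) = Add(20, Mul(4, Pow(Add(-60, h), Rational(1, 2)))))
Mul(Function('g')(Function('V')(4)), Function('A')(6)) = Mul(Add(20, Mul(4, Pow(Add(-60, Add(-5, Pow(4, 2), Mul(4, 4))), Rational(1, 2)))), Mul(2, Pow(6, 2))) = Mul(Add(20, Mul(4, Pow(Add(-60, Add(-5, 16, 16)), Rational(1, 2)))), Mul(2, 36)) = Mul(Add(20, Mul(4, Pow(Add(-60, 27), Rational(1, 2)))), 72) = Mul(Add(20, Mul(4, Pow(-33, Rational(1, 2)))), 72) = Mul(Add(20, Mul(4, Mul(I, Pow(33, Rational(1, 2))))), 72) = Mul(Add(20, Mul(4, I, Pow(33, Rational(1, 2)))), 72) = Add(1440, Mul(288, I, Pow(33, Rational(1, 2))))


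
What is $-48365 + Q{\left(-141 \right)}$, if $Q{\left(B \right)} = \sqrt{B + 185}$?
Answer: $-48365 + 2 \sqrt{11} \approx -48358.0$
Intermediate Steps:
$Q{\left(B \right)} = \sqrt{185 + B}$
$-48365 + Q{\left(-141 \right)} = -48365 + \sqrt{185 - 141} = -48365 + \sqrt{44} = -48365 + 2 \sqrt{11}$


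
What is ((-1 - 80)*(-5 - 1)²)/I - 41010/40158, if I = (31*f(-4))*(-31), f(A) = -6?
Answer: -9821233/6431973 ≈ -1.5269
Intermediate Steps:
I = 5766 (I = (31*(-6))*(-31) = -186*(-31) = 5766)
((-1 - 80)*(-5 - 1)²)/I - 41010/40158 = ((-1 - 80)*(-5 - 1)²)/5766 - 41010/40158 = -81*(-6)²*(1/5766) - 41010*1/40158 = -81*36*(1/5766) - 6835/6693 = -2916*1/5766 - 6835/6693 = -486/961 - 6835/6693 = -9821233/6431973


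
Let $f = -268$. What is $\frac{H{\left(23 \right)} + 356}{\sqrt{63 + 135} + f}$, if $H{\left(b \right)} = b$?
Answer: $- \frac{50786}{35813} - \frac{1137 \sqrt{22}}{71626} \approx -1.4925$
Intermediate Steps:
$\frac{H{\left(23 \right)} + 356}{\sqrt{63 + 135} + f} = \frac{23 + 356}{\sqrt{63 + 135} - 268} = \frac{379}{\sqrt{198} - 268} = \frac{379}{3 \sqrt{22} - 268} = \frac{379}{-268 + 3 \sqrt{22}}$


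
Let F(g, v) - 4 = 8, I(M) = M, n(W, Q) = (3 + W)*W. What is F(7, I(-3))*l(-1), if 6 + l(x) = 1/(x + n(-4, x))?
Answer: -68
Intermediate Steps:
n(W, Q) = W*(3 + W)
l(x) = -6 + 1/(4 + x) (l(x) = -6 + 1/(x - 4*(3 - 4)) = -6 + 1/(x - 4*(-1)) = -6 + 1/(x + 4) = -6 + 1/(4 + x))
F(g, v) = 12 (F(g, v) = 4 + 8 = 12)
F(7, I(-3))*l(-1) = 12*((-23 - 6*(-1))/(4 - 1)) = 12*((-23 + 6)/3) = 12*((1/3)*(-17)) = 12*(-17/3) = -68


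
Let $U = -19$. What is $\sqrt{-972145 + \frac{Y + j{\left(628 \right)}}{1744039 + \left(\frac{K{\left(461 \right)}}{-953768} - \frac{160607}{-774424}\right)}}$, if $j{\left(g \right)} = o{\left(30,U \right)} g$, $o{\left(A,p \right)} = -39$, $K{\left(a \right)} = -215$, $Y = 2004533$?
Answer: $\frac{2 i \sqrt{98461441629302026092607398236114438843}}{20127870100607531} \approx 985.97 i$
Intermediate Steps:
$j{\left(g \right)} = - 39 g$
$\sqrt{-972145 + \frac{Y + j{\left(628 \right)}}{1744039 + \left(\frac{K{\left(461 \right)}}{-953768} - \frac{160607}{-774424}\right)}} = \sqrt{-972145 + \frac{2004533 - 24492}{1744039 - \left(- \frac{160607}{774424} - \frac{215}{953768}\right)}} = \sqrt{-972145 + \frac{2004533 - 24492}{1744039 - - \frac{2396067474}{11540950463}}} = \sqrt{-972145 + \frac{1980041}{1744039 + \left(\frac{215}{953768} + \frac{160607}{774424}\right)}} = \sqrt{-972145 + \frac{1980041}{1744039 + \frac{2396067474}{11540950463}}} = \sqrt{-972145 + \frac{1980041}{\frac{20127870100607531}{11540950463}}} = \sqrt{-972145 + 1980041 \cdot \frac{11540950463}{20127870100607531}} = \sqrt{-972145 + \frac{22851555095708983}{20127870100607531}} = \sqrt{- \frac{19567185427400012515012}{20127870100607531}} = \frac{2 i \sqrt{98461441629302026092607398236114438843}}{20127870100607531}$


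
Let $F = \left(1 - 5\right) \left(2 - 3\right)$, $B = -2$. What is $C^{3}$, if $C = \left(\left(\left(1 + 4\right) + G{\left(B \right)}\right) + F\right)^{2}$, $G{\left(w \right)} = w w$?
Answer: $4826809$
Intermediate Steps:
$G{\left(w \right)} = w^{2}$
$F = 4$ ($F = \left(-4\right) \left(-1\right) = 4$)
$C = 169$ ($C = \left(\left(\left(1 + 4\right) + \left(-2\right)^{2}\right) + 4\right)^{2} = \left(\left(5 + 4\right) + 4\right)^{2} = \left(9 + 4\right)^{2} = 13^{2} = 169$)
$C^{3} = 169^{3} = 4826809$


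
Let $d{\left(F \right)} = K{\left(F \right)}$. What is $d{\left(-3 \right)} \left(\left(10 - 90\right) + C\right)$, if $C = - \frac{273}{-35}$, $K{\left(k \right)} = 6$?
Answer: $- \frac{2166}{5} \approx -433.2$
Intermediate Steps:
$C = \frac{39}{5}$ ($C = \left(-273\right) \left(- \frac{1}{35}\right) = \frac{39}{5} \approx 7.8$)
$d{\left(F \right)} = 6$
$d{\left(-3 \right)} \left(\left(10 - 90\right) + C\right) = 6 \left(\left(10 - 90\right) + \frac{39}{5}\right) = 6 \left(-80 + \frac{39}{5}\right) = 6 \left(- \frac{361}{5}\right) = - \frac{2166}{5}$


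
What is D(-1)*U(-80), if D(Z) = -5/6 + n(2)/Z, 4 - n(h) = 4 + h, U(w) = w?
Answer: -280/3 ≈ -93.333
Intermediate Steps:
n(h) = -h (n(h) = 4 - (4 + h) = 4 + (-4 - h) = -h)
D(Z) = -⅚ - 2/Z (D(Z) = -5/6 + (-1*2)/Z = -5*⅙ - 2/Z = -⅚ - 2/Z)
D(-1)*U(-80) = (-⅚ - 2/(-1))*(-80) = (-⅚ - 2*(-1))*(-80) = (-⅚ + 2)*(-80) = (7/6)*(-80) = -280/3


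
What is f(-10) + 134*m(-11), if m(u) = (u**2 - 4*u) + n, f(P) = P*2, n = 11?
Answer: 23564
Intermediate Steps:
f(P) = 2*P
m(u) = 11 + u**2 - 4*u (m(u) = (u**2 - 4*u) + 11 = 11 + u**2 - 4*u)
f(-10) + 134*m(-11) = 2*(-10) + 134*(11 + (-11)**2 - 4*(-11)) = -20 + 134*(11 + 121 + 44) = -20 + 134*176 = -20 + 23584 = 23564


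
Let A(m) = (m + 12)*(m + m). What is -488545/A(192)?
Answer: -488545/78336 ≈ -6.2365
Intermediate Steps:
A(m) = 2*m*(12 + m) (A(m) = (12 + m)*(2*m) = 2*m*(12 + m))
-488545/A(192) = -488545*1/(384*(12 + 192)) = -488545/(2*192*204) = -488545/78336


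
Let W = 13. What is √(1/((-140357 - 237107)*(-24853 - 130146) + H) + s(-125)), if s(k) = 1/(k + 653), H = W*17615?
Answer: √1394572807577565999097/858099315788 ≈ 0.043519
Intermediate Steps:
H = 228995 (H = 13*17615 = 228995)
s(k) = 1/(653 + k)
√(1/((-140357 - 237107)*(-24853 - 130146) + H) + s(-125)) = √(1/((-140357 - 237107)*(-24853 - 130146) + 228995) + 1/(653 - 125)) = √(1/(-377464*(-154999) + 228995) + 1/528) = √(1/(58506542536 + 228995) + 1/528) = √(1/58506771531 + 1/528) = √(6500752451/3432397263152) = √1394572807577565999097/858099315788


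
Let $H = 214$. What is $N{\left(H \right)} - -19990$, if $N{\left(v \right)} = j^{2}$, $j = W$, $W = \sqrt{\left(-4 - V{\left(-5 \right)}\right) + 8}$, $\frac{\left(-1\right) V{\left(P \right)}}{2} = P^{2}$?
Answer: $20044$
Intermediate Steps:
$V{\left(P \right)} = - 2 P^{2}$
$W = 3 \sqrt{6}$ ($W = \sqrt{\left(-4 - - 2 \left(-5\right)^{2}\right) + 8} = \sqrt{\left(-4 - \left(-2\right) 25\right) + 8} = \sqrt{\left(-4 - -50\right) + 8} = \sqrt{\left(-4 + 50\right) + 8} = \sqrt{46 + 8} = \sqrt{54} = 3 \sqrt{6} \approx 7.3485$)
$j = 3 \sqrt{6} \approx 7.3485$
$N{\left(v \right)} = 54$ ($N{\left(v \right)} = \left(3 \sqrt{6}\right)^{2} = 54$)
$N{\left(H \right)} - -19990 = 54 - -19990 = 54 + 19990 = 20044$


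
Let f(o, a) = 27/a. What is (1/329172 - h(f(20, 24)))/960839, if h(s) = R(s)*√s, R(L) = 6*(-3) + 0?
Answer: 1/316281295308 + 27*√2/1921678 ≈ 1.9870e-5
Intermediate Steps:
R(L) = -18 (R(L) = -18 + 0 = -18)
h(s) = -18*√s
(1/329172 - h(f(20, 24)))/960839 = (1/329172 - (-18)*√(27/24))/960839 = (1/329172 - (-18)*√(27*(1/24)))*(1/960839) = (1/329172 - (-18)*√(9/8))*(1/960839) = (1/329172 - (-18)*3*√2/4)*(1/960839) = (1/329172 - (-27)*√2/2)*(1/960839) = (1/329172 + 27*√2/2)*(1/960839) = 1/316281295308 + 27*√2/1921678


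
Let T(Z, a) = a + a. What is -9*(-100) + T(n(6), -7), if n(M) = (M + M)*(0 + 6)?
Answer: 886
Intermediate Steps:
n(M) = 12*M (n(M) = (2*M)*6 = 12*M)
T(Z, a) = 2*a
-9*(-100) + T(n(6), -7) = -9*(-100) + 2*(-7) = 900 - 14 = 886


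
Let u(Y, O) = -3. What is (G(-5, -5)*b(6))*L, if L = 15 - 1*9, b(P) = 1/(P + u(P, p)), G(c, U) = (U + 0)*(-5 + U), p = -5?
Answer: 100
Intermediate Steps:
G(c, U) = U*(-5 + U)
b(P) = 1/(-3 + P) (b(P) = 1/(P - 3) = 1/(-3 + P))
L = 6 (L = 15 - 9 = 6)
(G(-5, -5)*b(6))*L = ((-5*(-5 - 5))/(-3 + 6))*6 = (-5*(-10)/3)*6 = (50*(1/3))*6 = (50/3)*6 = 100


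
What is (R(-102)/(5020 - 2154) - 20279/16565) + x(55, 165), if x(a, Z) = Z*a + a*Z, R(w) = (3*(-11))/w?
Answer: 29295025574339/1614159860 ≈ 18149.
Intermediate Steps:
R(w) = -33/w
x(a, Z) = 2*Z*a (x(a, Z) = Z*a + Z*a = 2*Z*a)
(R(-102)/(5020 - 2154) - 20279/16565) + x(55, 165) = ((-33/(-102))/(5020 - 2154) - 20279/16565) + 2*165*55 = (-33*(-1/102)/2866 - 20279*1/16565) + 18150 = ((11/34)*(1/2866) - 20279/16565) + 18150 = (11/97444 - 20279/16565) + 18150 = -1975884661/1614159860 + 18150 = 29295025574339/1614159860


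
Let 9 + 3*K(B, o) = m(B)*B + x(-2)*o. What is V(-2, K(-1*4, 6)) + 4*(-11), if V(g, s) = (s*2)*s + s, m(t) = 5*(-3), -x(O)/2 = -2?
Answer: 1231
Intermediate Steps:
x(O) = 4 (x(O) = -2*(-2) = 4)
m(t) = -15
K(B, o) = -3 - 5*B + 4*o/3 (K(B, o) = -3 + (-15*B + 4*o)/3 = -3 + (-5*B + 4*o/3) = -3 - 5*B + 4*o/3)
V(g, s) = s + 2*s² (V(g, s) = (2*s)*s + s = 2*s² + s = s + 2*s²)
V(-2, K(-1*4, 6)) + 4*(-11) = (-3 - (-5)*4 + (4/3)*6)*(1 + 2*(-3 - (-5)*4 + (4/3)*6)) + 4*(-11) = (-3 - 5*(-4) + 8)*(1 + 2*(-3 - 5*(-4) + 8)) - 44 = (-3 + 20 + 8)*(1 + 2*(-3 + 20 + 8)) - 44 = 25*(1 + 2*25) - 44 = 25*(1 + 50) - 44 = 25*51 - 44 = 1275 - 44 = 1231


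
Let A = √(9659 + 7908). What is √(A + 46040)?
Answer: √(46040 + √17567) ≈ 214.88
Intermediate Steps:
A = √17567 ≈ 132.54
√(A + 46040) = √(√17567 + 46040) = √(46040 + √17567)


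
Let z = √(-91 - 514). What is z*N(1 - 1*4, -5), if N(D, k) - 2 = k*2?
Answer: -88*I*√5 ≈ -196.77*I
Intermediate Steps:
N(D, k) = 2 + 2*k (N(D, k) = 2 + k*2 = 2 + 2*k)
z = 11*I*√5 (z = √(-605) = 11*I*√5 ≈ 24.597*I)
z*N(1 - 1*4, -5) = (11*I*√5)*(2 + 2*(-5)) = (11*I*√5)*(2 - 10) = (11*I*√5)*(-8) = -88*I*√5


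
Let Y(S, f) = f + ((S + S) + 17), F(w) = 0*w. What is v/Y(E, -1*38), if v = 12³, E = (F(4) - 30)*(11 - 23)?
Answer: 576/233 ≈ 2.4721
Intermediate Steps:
F(w) = 0
E = 360 (E = (0 - 30)*(11 - 23) = -30*(-12) = 360)
v = 1728
Y(S, f) = 17 + f + 2*S (Y(S, f) = f + (2*S + 17) = f + (17 + 2*S) = 17 + f + 2*S)
v/Y(E, -1*38) = 1728/(17 - 1*38 + 2*360) = 1728/(17 - 38 + 720) = 1728/699 = 1728*(1/699) = 576/233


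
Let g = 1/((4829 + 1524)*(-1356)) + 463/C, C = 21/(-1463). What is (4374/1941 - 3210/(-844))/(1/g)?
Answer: -153173250189293361/784032420904 ≈ -1.9537e+5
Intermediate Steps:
C = -3/209 (C = 21*(-1/1463) = -3/209 ≈ -0.014354)
g = -92623953151/2871556 (g = 1/((4829 + 1524)*(-1356)) + 463/(-3/209) = -1/1356/6353 + 463*(-209/3) = (1/6353)*(-1/1356) - 96767/3 = -1/8614668 - 96767/3 = -92623953151/2871556 ≈ -32256.)
(4374/1941 - 3210/(-844))/(1/g) = (4374/1941 - 3210/(-844))/(1/(-92623953151/2871556)) = (4374*(1/1941) - 3210*(-1/844))/(-2871556/92623953151) = (1458/647 + 1605/422)*(-92623953151/2871556) = (1653711/273034)*(-92623953151/2871556) = -153173250189293361/784032420904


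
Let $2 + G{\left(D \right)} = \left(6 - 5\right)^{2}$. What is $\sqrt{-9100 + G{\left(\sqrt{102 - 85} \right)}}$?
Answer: $i \sqrt{9101} \approx 95.399 i$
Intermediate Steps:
$G{\left(D \right)} = -1$ ($G{\left(D \right)} = -2 + \left(6 - 5\right)^{2} = -2 + 1^{2} = -2 + 1 = -1$)
$\sqrt{-9100 + G{\left(\sqrt{102 - 85} \right)}} = \sqrt{-9100 - 1} = \sqrt{-9101} = i \sqrt{9101}$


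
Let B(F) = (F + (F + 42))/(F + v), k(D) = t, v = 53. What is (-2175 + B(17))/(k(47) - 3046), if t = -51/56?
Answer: 608696/853135 ≈ 0.71348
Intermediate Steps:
t = -51/56 (t = -51*1/56 = -51/56 ≈ -0.91071)
k(D) = -51/56
B(F) = (42 + 2*F)/(53 + F) (B(F) = (F + (F + 42))/(F + 53) = (F + (42 + F))/(53 + F) = (42 + 2*F)/(53 + F))
(-2175 + B(17))/(k(47) - 3046) = (-2175 + 2*(21 + 17)/(53 + 17))/(-51/56 - 3046) = (-2175 + 2*38/70)/(-170627/56) = (-2175 + 2*(1/70)*38)*(-56/170627) = (-2175 + 38/35)*(-56/170627) = -76087/35*(-56/170627) = 608696/853135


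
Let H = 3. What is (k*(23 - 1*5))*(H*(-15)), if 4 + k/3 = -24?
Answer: 68040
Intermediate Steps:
k = -84 (k = -12 + 3*(-24) = -12 - 72 = -84)
(k*(23 - 1*5))*(H*(-15)) = (-84*(23 - 1*5))*(3*(-15)) = -84*(23 - 5)*(-45) = -84*18*(-45) = -1512*(-45) = 68040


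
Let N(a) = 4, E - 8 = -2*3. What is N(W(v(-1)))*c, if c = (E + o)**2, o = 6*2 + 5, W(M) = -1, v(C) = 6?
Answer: 1444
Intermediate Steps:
E = 2 (E = 8 - 2*3 = 8 - 6 = 2)
o = 17 (o = 12 + 5 = 17)
c = 361 (c = (2 + 17)**2 = 19**2 = 361)
N(W(v(-1)))*c = 4*361 = 1444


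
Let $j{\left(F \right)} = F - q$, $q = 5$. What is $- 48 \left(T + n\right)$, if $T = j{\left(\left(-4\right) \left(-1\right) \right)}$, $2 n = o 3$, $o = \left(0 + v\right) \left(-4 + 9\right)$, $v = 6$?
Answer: $-2112$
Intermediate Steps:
$o = 30$ ($o = \left(0 + 6\right) \left(-4 + 9\right) = 6 \cdot 5 = 30$)
$n = 45$ ($n = \frac{30 \cdot 3}{2} = \frac{1}{2} \cdot 90 = 45$)
$j{\left(F \right)} = -5 + F$ ($j{\left(F \right)} = F - 5 = -5 + F$)
$T = -1$ ($T = -5 - -4 = -5 + 4 = -1$)
$- 48 \left(T + n\right) = - 48 \left(-1 + 45\right) = \left(-48\right) 44 = -2112$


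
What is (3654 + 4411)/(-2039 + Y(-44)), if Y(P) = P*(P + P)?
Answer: 8065/1833 ≈ 4.3999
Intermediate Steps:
Y(P) = 2*P**2 (Y(P) = P*(2*P) = 2*P**2)
(3654 + 4411)/(-2039 + Y(-44)) = (3654 + 4411)/(-2039 + 2*(-44)**2) = 8065/(-2039 + 2*1936) = 8065/(-2039 + 3872) = 8065/1833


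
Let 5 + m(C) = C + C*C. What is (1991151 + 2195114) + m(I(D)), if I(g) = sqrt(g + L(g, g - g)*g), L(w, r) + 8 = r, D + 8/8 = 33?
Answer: 4186036 + 4*I*sqrt(14) ≈ 4.186e+6 + 14.967*I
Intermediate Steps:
D = 32 (D = -1 + 33 = 32)
L(w, r) = -8 + r
I(g) = sqrt(7)*sqrt(-g) (I(g) = sqrt(g + (-8 + (g - g))*g) = sqrt(g + (-8 + 0)*g) = sqrt(g - 8*g) = sqrt(-7*g) = sqrt(7)*sqrt(-g))
m(C) = -5 + C + C**2 (m(C) = -5 + (C + C*C) = -5 + (C + C**2) = -5 + C + C**2)
(1991151 + 2195114) + m(I(D)) = (1991151 + 2195114) + (-5 + sqrt(7)*sqrt(-1*32) + (sqrt(7)*sqrt(-1*32))**2) = 4186265 + (-5 + sqrt(7)*sqrt(-32) + (sqrt(7)*sqrt(-32))**2) = 4186265 + (-5 + sqrt(7)*(4*I*sqrt(2)) + (sqrt(7)*(4*I*sqrt(2)))**2) = 4186265 + (-5 + 4*I*sqrt(14) + (4*I*sqrt(14))**2) = 4186265 + (-5 + 4*I*sqrt(14) - 224) = 4186265 + (-229 + 4*I*sqrt(14)) = 4186036 + 4*I*sqrt(14)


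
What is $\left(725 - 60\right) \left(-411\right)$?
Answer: $-273315$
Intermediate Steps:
$\left(725 - 60\right) \left(-411\right) = 665 \left(-411\right) = -273315$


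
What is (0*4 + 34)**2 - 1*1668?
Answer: -512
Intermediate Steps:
(0*4 + 34)**2 - 1*1668 = (0 + 34)**2 - 1668 = 34**2 - 1668 = 1156 - 1668 = -512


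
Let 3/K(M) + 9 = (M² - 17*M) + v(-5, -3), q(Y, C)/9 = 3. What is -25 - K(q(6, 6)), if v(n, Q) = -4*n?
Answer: -7028/281 ≈ -25.011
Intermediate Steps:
q(Y, C) = 27 (q(Y, C) = 9*3 = 27)
K(M) = 3/(11 + M² - 17*M) (K(M) = 3/(-9 + ((M² - 17*M) - 4*(-5))) = 3/(-9 + ((M² - 17*M) + 20)) = 3/(-9 + (20 + M² - 17*M)) = 3/(11 + M² - 17*M))
-25 - K(q(6, 6)) = -25 - 3/(11 + 27² - 17*27) = -25 - 3/(11 + 729 - 459) = -25 - 3/281 = -7028/281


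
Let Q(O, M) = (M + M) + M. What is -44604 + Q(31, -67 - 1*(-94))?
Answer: -44523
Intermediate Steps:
Q(O, M) = 3*M (Q(O, M) = 2*M + M = 3*M)
-44604 + Q(31, -67 - 1*(-94)) = -44604 + 3*(-67 - 1*(-94)) = -44604 + 3*(-67 + 94) = -44604 + 3*27 = -44604 + 81 = -44523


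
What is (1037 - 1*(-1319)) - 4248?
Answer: -1892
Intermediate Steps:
(1037 - 1*(-1319)) - 4248 = (1037 + 1319) - 4248 = 2356 - 4248 = -1892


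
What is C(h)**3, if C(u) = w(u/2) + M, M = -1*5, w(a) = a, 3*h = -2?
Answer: -4096/27 ≈ -151.70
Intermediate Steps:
h = -2/3 (h = (1/3)*(-2) = -2/3 ≈ -0.66667)
M = -5
C(u) = -5 + u/2 (C(u) = u/2 - 5 = -5 + u/2)
C(h)**3 = (-5 + (1/2)*(-2/3))**3 = (-5 - 1/3)**3 = (-16/3)**3 = -4096/27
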